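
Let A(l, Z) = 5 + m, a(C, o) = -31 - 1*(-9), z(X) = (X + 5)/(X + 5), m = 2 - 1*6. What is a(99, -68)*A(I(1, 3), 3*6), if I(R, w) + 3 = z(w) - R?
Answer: -22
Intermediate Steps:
m = -4 (m = 2 - 6 = -4)
z(X) = 1 (z(X) = (5 + X)/(5 + X) = 1)
I(R, w) = -2 - R (I(R, w) = -3 + (1 - R) = -2 - R)
a(C, o) = -22 (a(C, o) = -31 + 9 = -22)
A(l, Z) = 1 (A(l, Z) = 5 - 4 = 1)
a(99, -68)*A(I(1, 3), 3*6) = -22*1 = -22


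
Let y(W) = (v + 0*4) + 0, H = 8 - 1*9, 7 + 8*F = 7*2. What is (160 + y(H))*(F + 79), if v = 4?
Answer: 26199/2 ≈ 13100.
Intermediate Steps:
F = 7/8 (F = -7/8 + (7*2)/8 = -7/8 + (1/8)*14 = -7/8 + 7/4 = 7/8 ≈ 0.87500)
H = -1 (H = 8 - 9 = -1)
y(W) = 4 (y(W) = (4 + 0*4) + 0 = (4 + 0) + 0 = 4 + 0 = 4)
(160 + y(H))*(F + 79) = (160 + 4)*(7/8 + 79) = 164*(639/8) = 26199/2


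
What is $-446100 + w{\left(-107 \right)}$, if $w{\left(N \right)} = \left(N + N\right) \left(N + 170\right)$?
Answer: $-459582$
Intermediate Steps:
$w{\left(N \right)} = 2 N \left(170 + N\right)$
$-446100 + w{\left(-107 \right)} = -446100 + 2 \left(-107\right) \left(170 - 107\right) = -446100 + 2 \left(-107\right) 63 = -446100 - 13482 = -459582$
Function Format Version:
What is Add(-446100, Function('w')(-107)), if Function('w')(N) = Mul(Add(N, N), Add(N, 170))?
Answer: -459582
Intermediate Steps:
Function('w')(N) = Mul(2, N, Add(170, N)) (Function('w')(N) = Mul(Mul(2, N), Add(170, N)) = Mul(2, N, Add(170, N)))
Add(-446100, Function('w')(-107)) = Add(-446100, Mul(2, -107, Add(170, -107))) = Add(-446100, Mul(2, -107, 63)) = Add(-446100, -13482) = -459582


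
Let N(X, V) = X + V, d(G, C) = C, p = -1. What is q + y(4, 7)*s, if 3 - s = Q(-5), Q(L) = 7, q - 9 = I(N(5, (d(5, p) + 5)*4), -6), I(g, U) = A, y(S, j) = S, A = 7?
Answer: 0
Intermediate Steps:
N(X, V) = V + X
I(g, U) = 7
q = 16 (q = 9 + 7 = 16)
s = -4 (s = 3 - 1*7 = 3 - 7 = -4)
q + y(4, 7)*s = 16 + 4*(-4) = 16 - 16 = 0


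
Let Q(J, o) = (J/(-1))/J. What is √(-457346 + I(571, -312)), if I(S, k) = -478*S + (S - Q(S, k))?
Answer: 4*I*√45607 ≈ 854.23*I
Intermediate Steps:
Q(J, o) = -1 (Q(J, o) = (J*(-1))/J = (-J)/J = -1)
I(S, k) = 1 - 477*S (I(S, k) = -478*S + (S - 1*(-1)) = -478*S + (S + 1) = -478*S + (1 + S) = 1 - 477*S)
√(-457346 + I(571, -312)) = √(-457346 + (1 - 477*571)) = √(-457346 + (1 - 272367)) = √(-457346 - 272366) = √(-729712) = 4*I*√45607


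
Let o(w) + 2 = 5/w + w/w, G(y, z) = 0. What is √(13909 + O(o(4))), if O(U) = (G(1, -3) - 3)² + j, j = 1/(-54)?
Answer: √4509426/18 ≈ 117.97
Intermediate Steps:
o(w) = -1 + 5/w (o(w) = -2 + (5/w + w/w) = -2 + (5/w + 1) = -2 + (1 + 5/w) = -1 + 5/w)
j = -1/54 ≈ -0.018519
O(U) = 485/54 (O(U) = (0 - 3)² - 1/54 = (-3)² - 1/54 = 9 - 1/54 = 485/54)
√(13909 + O(o(4))) = √(13909 + 485/54) = √(751571/54) = √4509426/18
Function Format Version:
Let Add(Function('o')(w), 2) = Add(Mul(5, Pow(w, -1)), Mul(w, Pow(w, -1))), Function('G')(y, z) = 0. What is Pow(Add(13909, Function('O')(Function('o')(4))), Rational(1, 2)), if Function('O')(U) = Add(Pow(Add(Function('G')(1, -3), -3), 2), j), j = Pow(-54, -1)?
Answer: Mul(Rational(1, 18), Pow(4509426, Rational(1, 2))) ≈ 117.97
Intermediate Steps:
Function('o')(w) = Add(-1, Mul(5, Pow(w, -1))) (Function('o')(w) = Add(-2, Add(Mul(5, Pow(w, -1)), Mul(w, Pow(w, -1)))) = Add(-2, Add(Mul(5, Pow(w, -1)), 1)) = Add(-2, Add(1, Mul(5, Pow(w, -1)))) = Add(-1, Mul(5, Pow(w, -1))))
j = Rational(-1, 54) ≈ -0.018519
Function('O')(U) = Rational(485, 54) (Function('O')(U) = Add(Pow(Add(0, -3), 2), Rational(-1, 54)) = Add(Pow(-3, 2), Rational(-1, 54)) = Add(9, Rational(-1, 54)) = Rational(485, 54))
Pow(Add(13909, Function('O')(Function('o')(4))), Rational(1, 2)) = Pow(Add(13909, Rational(485, 54)), Rational(1, 2)) = Pow(Rational(751571, 54), Rational(1, 2)) = Mul(Rational(1, 18), Pow(4509426, Rational(1, 2)))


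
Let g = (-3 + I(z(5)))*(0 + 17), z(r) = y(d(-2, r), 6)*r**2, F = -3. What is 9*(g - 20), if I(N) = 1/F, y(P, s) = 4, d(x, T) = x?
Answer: -690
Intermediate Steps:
z(r) = 4*r**2
I(N) = -1/3 (I(N) = 1/(-3) = -1/3)
g = -170/3 (g = (-3 - 1/3)*(0 + 17) = -10/3*17 = -170/3 ≈ -56.667)
9*(g - 20) = 9*(-170/3 - 20) = 9*(-230/3) = -690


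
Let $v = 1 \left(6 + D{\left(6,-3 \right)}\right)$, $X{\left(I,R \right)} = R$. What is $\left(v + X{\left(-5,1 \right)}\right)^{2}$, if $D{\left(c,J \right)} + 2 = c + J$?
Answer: $64$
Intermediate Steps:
$D{\left(c,J \right)} = -2 + J + c$ ($D{\left(c,J \right)} = -2 + \left(c + J\right) = -2 + \left(J + c\right) = -2 + J + c$)
$v = 7$ ($v = 1 \left(6 - -1\right) = 1 \left(6 + 1\right) = 1 \cdot 7 = 7$)
$\left(v + X{\left(-5,1 \right)}\right)^{2} = \left(7 + 1\right)^{2} = 8^{2} = 64$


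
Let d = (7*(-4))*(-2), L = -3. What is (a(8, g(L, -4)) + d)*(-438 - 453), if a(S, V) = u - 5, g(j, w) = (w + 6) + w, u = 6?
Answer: -50787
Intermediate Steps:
d = 56 (d = -28*(-2) = 56)
g(j, w) = 6 + 2*w (g(j, w) = (6 + w) + w = 6 + 2*w)
a(S, V) = 1 (a(S, V) = 6 - 5 = 1)
(a(8, g(L, -4)) + d)*(-438 - 453) = (1 + 56)*(-438 - 453) = 57*(-891) = -50787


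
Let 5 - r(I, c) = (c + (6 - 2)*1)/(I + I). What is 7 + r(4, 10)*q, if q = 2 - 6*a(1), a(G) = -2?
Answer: 105/2 ≈ 52.500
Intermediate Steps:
r(I, c) = 5 - (4 + c)/(2*I) (r(I, c) = 5 - (c + (6 - 2)*1)/(I + I) = 5 - (c + 4*1)/(2*I) = 5 - (c + 4)*1/(2*I) = 5 - (4 + c)*1/(2*I) = 5 - (4 + c)/(2*I))
q = 14 (q = 2 - 6*(-2) = 2 + 12 = 14)
7 + r(4, 10)*q = 7 + ((½)*(-4 - 1*10 + 10*4)/4)*14 = 7 + ((½)*(¼)*(-4 - 10 + 40))*14 = 7 + ((½)*(¼)*26)*14 = 7 + (13/4)*14 = 7 + 91/2 = 105/2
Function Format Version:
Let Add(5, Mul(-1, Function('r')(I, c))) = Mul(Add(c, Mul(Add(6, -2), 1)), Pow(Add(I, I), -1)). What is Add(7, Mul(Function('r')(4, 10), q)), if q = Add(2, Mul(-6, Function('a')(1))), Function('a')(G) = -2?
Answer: Rational(105, 2) ≈ 52.500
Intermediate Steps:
Function('r')(I, c) = Add(5, Mul(Rational(-1, 2), Pow(I, -1), Add(4, c))) (Function('r')(I, c) = Add(5, Mul(-1, Mul(Add(c, Mul(Add(6, -2), 1)), Pow(Add(I, I), -1)))) = Add(5, Mul(-1, Mul(Add(c, Mul(4, 1)), Pow(Mul(2, I), -1)))) = Add(5, Mul(-1, Mul(Add(c, 4), Mul(Rational(1, 2), Pow(I, -1))))) = Add(5, Mul(-1, Mul(Add(4, c), Mul(Rational(1, 2), Pow(I, -1))))) = Add(5, Mul(-1, Mul(Rational(1, 2), Pow(I, -1), Add(4, c)))) = Add(5, Mul(Rational(-1, 2), Pow(I, -1), Add(4, c))))
q = 14 (q = Add(2, Mul(-6, -2)) = Add(2, 12) = 14)
Add(7, Mul(Function('r')(4, 10), q)) = Add(7, Mul(Mul(Rational(1, 2), Pow(4, -1), Add(-4, Mul(-1, 10), Mul(10, 4))), 14)) = Add(7, Mul(Mul(Rational(1, 2), Rational(1, 4), Add(-4, -10, 40)), 14)) = Add(7, Mul(Mul(Rational(1, 2), Rational(1, 4), 26), 14)) = Add(7, Mul(Rational(13, 4), 14)) = Add(7, Rational(91, 2)) = Rational(105, 2)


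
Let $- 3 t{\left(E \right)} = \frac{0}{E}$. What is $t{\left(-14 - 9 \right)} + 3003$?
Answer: $3003$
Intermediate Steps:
$t{\left(E \right)} = 0$ ($t{\left(E \right)} = - \frac{0 \frac{1}{E}}{3} = \left(- \frac{1}{3}\right) 0 = 0$)
$t{\left(-14 - 9 \right)} + 3003 = 0 + 3003 = 3003$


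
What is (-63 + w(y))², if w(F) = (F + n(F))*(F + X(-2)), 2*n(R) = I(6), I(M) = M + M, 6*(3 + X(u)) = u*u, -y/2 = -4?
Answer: 2401/9 ≈ 266.78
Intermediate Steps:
y = 8 (y = -2*(-4) = 8)
X(u) = -3 + u²/6 (X(u) = -3 + (u*u)/6 = -3 + u²/6)
I(M) = 2*M
n(R) = 6 (n(R) = (2*6)/2 = (½)*12 = 6)
w(F) = (6 + F)*(-7/3 + F) (w(F) = (F + 6)*(F + (-3 + (⅙)*(-2)²)) = (6 + F)*(F + (-3 + (⅙)*4)) = (6 + F)*(F + (-3 + ⅔)) = (6 + F)*(F - 7/3) = (6 + F)*(-7/3 + F))
(-63 + w(y))² = (-63 + (-14 + 8² + (11/3)*8))² = (-63 + (-14 + 64 + 88/3))² = (-63 + 238/3)² = (49/3)² = 2401/9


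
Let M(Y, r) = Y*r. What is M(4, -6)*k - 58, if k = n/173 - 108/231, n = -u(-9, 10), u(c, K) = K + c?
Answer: -621298/13321 ≈ -46.641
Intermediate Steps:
n = -1 (n = -(10 - 9) = -1*1 = -1)
k = -6305/13321 (k = -1/173 - 108/231 = -1*1/173 - 108*1/231 = -1/173 - 36/77 = -6305/13321 ≈ -0.47331)
M(4, -6)*k - 58 = (4*(-6))*(-6305/13321) - 58 = -24*(-6305/13321) - 58 = 151320/13321 - 58 = -621298/13321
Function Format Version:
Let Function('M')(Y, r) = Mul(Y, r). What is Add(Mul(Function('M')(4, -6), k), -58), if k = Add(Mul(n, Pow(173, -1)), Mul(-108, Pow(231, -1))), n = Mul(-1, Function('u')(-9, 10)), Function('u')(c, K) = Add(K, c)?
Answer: Rational(-621298, 13321) ≈ -46.641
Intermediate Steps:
n = -1 (n = Mul(-1, Add(10, -9)) = Mul(-1, 1) = -1)
k = Rational(-6305, 13321) (k = Add(Mul(-1, Pow(173, -1)), Mul(-108, Pow(231, -1))) = Add(Mul(-1, Rational(1, 173)), Mul(-108, Rational(1, 231))) = Add(Rational(-1, 173), Rational(-36, 77)) = Rational(-6305, 13321) ≈ -0.47331)
Add(Mul(Function('M')(4, -6), k), -58) = Add(Mul(Mul(4, -6), Rational(-6305, 13321)), -58) = Add(Mul(-24, Rational(-6305, 13321)), -58) = Add(Rational(151320, 13321), -58) = Rational(-621298, 13321)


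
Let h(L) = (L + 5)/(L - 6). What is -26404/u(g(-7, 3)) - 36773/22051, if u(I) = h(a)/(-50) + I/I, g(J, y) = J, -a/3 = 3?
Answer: -218351692829/8225023 ≈ -26547.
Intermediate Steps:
a = -9 (a = -3*3 = -9)
h(L) = (5 + L)/(-6 + L)
u(I) = 373/375 (u(I) = ((5 - 9)/(-6 - 9))/(-50) + I/I = (-4/(-15))*(-1/50) + 1 = -1/15*(-4)*(-1/50) + 1 = (4/15)*(-1/50) + 1 = -2/375 + 1 = 373/375)
-26404/u(g(-7, 3)) - 36773/22051 = -26404/373/375 - 36773/22051 = -26404*375/373 - 36773*1/22051 = -9901500/373 - 36773/22051 = -218351692829/8225023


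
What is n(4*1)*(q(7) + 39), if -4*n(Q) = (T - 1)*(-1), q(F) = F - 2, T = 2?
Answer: 11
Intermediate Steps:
q(F) = -2 + F
n(Q) = ¼ (n(Q) = -(2 - 1)*(-1)/4 = -(-1)/4 = -¼*(-1) = ¼)
n(4*1)*(q(7) + 39) = ((-2 + 7) + 39)/4 = (5 + 39)/4 = (¼)*44 = 11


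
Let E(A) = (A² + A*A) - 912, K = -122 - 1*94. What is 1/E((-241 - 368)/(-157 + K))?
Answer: -139129/126143886 ≈ -0.0011029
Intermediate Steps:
K = -216 (K = -122 - 94 = -216)
E(A) = -912 + 2*A² (E(A) = (A² + A²) - 912 = 2*A² - 912 = -912 + 2*A²)
1/E((-241 - 368)/(-157 + K)) = 1/(-912 + 2*((-241 - 368)/(-157 - 216))²) = 1/(-912 + 2*(-609/(-373))²) = 1/(-912 + 2*(-609*(-1/373))²) = 1/(-912 + 2*(609/373)²) = 1/(-912 + 2*(370881/139129)) = 1/(-912 + 741762/139129) = 1/(-126143886/139129) = -139129/126143886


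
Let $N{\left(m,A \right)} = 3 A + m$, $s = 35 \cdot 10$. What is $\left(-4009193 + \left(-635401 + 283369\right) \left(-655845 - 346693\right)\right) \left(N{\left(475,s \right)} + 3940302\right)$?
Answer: $1391155292696158021$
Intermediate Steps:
$s = 350$
$N{\left(m,A \right)} = m + 3 A$
$\left(-4009193 + \left(-635401 + 283369\right) \left(-655845 - 346693\right)\right) \left(N{\left(475,s \right)} + 3940302\right) = \left(-4009193 + \left(-635401 + 283369\right) \left(-655845 - 346693\right)\right) \left(\left(475 + 3 \cdot 350\right) + 3940302\right) = \left(-4009193 - -352925457216\right) \left(\left(475 + 1050\right) + 3940302\right) = \left(-4009193 + 352925457216\right) \left(1525 + 3940302\right) = 352921448023 \cdot 3941827 = 1391155292696158021$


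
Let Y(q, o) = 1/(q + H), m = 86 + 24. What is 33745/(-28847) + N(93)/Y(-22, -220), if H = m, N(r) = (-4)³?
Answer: -162500049/28847 ≈ -5633.2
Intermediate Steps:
N(r) = -64
m = 110
H = 110
Y(q, o) = 1/(110 + q) (Y(q, o) = 1/(q + 110) = 1/(110 + q))
33745/(-28847) + N(93)/Y(-22, -220) = 33745/(-28847) - 64/(1/(110 - 22)) = 33745*(-1/28847) - 64/(1/88) = -33745/28847 - 64/1/88 = -33745/28847 - 64*88 = -33745/28847 - 5632 = -162500049/28847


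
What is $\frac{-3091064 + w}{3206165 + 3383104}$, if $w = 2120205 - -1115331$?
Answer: $\frac{144472}{6589269} \approx 0.021925$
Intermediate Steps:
$w = 3235536$ ($w = 2120205 + 1115331 = 3235536$)
$\frac{-3091064 + w}{3206165 + 3383104} = \frac{-3091064 + 3235536}{3206165 + 3383104} = \frac{144472}{6589269}$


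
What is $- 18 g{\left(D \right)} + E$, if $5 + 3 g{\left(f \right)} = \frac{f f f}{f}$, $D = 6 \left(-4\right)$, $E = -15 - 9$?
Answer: $-3450$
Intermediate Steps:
$E = -24$
$D = -24$
$g{\left(f \right)} = - \frac{5}{3} + \frac{f^{2}}{3}$ ($g{\left(f \right)} = - \frac{5}{3} + \frac{f f f \frac{1}{f}}{3} = - \frac{5}{3} + \frac{f^{2} f \frac{1}{f}}{3} = - \frac{5}{3} + \frac{f^{3} \frac{1}{f}}{3} = - \frac{5}{3} + \frac{f^{2}}{3}$)
$- 18 g{\left(D \right)} + E = - 18 \left(- \frac{5}{3} + \frac{\left(-24\right)^{2}}{3}\right) - 24 = - 18 \left(- \frac{5}{3} + \frac{1}{3} \cdot 576\right) - 24 = - 18 \left(- \frac{5}{3} + 192\right) - 24 = \left(-18\right) \frac{571}{3} - 24 = -3426 - 24 = -3450$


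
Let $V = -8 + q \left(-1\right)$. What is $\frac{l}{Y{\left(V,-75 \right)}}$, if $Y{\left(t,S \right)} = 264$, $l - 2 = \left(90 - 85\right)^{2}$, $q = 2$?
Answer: $\frac{9}{88} \approx 0.10227$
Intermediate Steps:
$V = -10$ ($V = -8 + 2 \left(-1\right) = -8 - 2 = -10$)
$l = 27$ ($l = 2 + \left(90 - 85\right)^{2} = 2 + 5^{2} = 2 + 25 = 27$)
$\frac{l}{Y{\left(V,-75 \right)}} = \frac{27}{264} = 27 \cdot \frac{1}{264} = \frac{9}{88}$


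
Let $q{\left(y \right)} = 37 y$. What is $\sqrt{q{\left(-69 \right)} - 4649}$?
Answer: $i \sqrt{7202} \approx 84.865 i$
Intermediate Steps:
$\sqrt{q{\left(-69 \right)} - 4649} = \sqrt{37 \left(-69\right) - 4649} = \sqrt{-2553 - 4649} = \sqrt{-7202} = i \sqrt{7202}$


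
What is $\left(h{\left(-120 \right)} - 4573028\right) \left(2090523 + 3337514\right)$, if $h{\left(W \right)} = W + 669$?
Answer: $-24819585193723$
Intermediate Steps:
$h{\left(W \right)} = 669 + W$
$\left(h{\left(-120 \right)} - 4573028\right) \left(2090523 + 3337514\right) = \left(\left(669 - 120\right) - 4573028\right) \left(2090523 + 3337514\right) = \left(549 - 4573028\right) 5428037 = \left(-4572479\right) 5428037 = -24819585193723$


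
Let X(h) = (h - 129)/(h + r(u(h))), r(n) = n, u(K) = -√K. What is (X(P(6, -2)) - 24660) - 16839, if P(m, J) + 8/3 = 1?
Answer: (-41499*√15 + 207103*I)/(√15 - 5*I) ≈ -41450.0 - 37.955*I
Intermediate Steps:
P(m, J) = -5/3 (P(m, J) = -8/3 + 1 = -5/3)
X(h) = (-129 + h)/(h - √h) (X(h) = (h - 129)/(h - √h) = (-129 + h)/(h - √h))
(X(P(6, -2)) - 24660) - 16839 = ((129 - 1*(-5/3))/(√(-5/3) - 1*(-5/3)) - 24660) - 16839 = ((129 + 5/3)/(I*√15/3 + 5/3) - 24660) - 16839 = ((392/3)/(5/3 + I*√15/3) - 24660) - 16839 = (392/(3*(5/3 + I*√15/3)) - 24660) - 16839 = (-24660 + 392/(3*(5/3 + I*√15/3))) - 16839 = -41499 + 392/(3*(5/3 + I*√15/3))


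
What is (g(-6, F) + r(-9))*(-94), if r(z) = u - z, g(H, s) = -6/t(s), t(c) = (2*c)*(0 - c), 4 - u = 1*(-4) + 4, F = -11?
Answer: -148144/121 ≈ -1224.3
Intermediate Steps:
u = 4 (u = 4 - (1*(-4) + 4) = 4 - (-4 + 4) = 4 - 1*0 = 4 + 0 = 4)
t(c) = -2*c² (t(c) = (2*c)*(-c) = -2*c²)
g(H, s) = 3/s² (g(H, s) = -6*(-1/(2*s²)) = -(-3)/s² = 3/s²)
r(z) = 4 - z
(g(-6, F) + r(-9))*(-94) = (3/(-11)² + (4 - 1*(-9)))*(-94) = (3*(1/121) + (4 + 9))*(-94) = (3/121 + 13)*(-94) = (1576/121)*(-94) = -148144/121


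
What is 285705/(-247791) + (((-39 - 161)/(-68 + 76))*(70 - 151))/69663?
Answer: -2155698960/1917984937 ≈ -1.1239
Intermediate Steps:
285705/(-247791) + (((-39 - 161)/(-68 + 76))*(70 - 151))/69663 = 285705*(-1/247791) + (-200/8*(-81))*(1/69663) = -95235/82597 + (-200*⅛*(-81))*(1/69663) = -95235/82597 - 25*(-81)*(1/69663) = -95235/82597 + 2025*(1/69663) = -95235/82597 + 675/23221 = -2155698960/1917984937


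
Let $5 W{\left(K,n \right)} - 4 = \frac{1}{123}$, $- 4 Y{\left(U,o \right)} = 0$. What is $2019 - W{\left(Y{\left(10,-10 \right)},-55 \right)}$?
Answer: $\frac{1241192}{615} \approx 2018.2$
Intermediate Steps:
$Y{\left(U,o \right)} = 0$ ($Y{\left(U,o \right)} = \left(- \frac{1}{4}\right) 0 = 0$)
$W{\left(K,n \right)} = \frac{493}{615}$ ($W{\left(K,n \right)} = \frac{4}{5} + \frac{1}{5 \cdot 123} = \frac{4}{5} + \frac{1}{5} \cdot \frac{1}{123} = \frac{4}{5} + \frac{1}{615} = \frac{493}{615}$)
$2019 - W{\left(Y{\left(10,-10 \right)},-55 \right)} = 2019 - \frac{493}{615} = \frac{1241192}{615}$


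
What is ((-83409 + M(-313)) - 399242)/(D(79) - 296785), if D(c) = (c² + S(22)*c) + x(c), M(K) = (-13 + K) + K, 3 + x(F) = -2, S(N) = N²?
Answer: 483290/252313 ≈ 1.9154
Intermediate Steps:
x(F) = -5 (x(F) = -3 - 2 = -5)
M(K) = -13 + 2*K
D(c) = -5 + c² + 484*c (D(c) = (c² + 22²*c) - 5 = (c² + 484*c) - 5 = -5 + c² + 484*c)
((-83409 + M(-313)) - 399242)/(D(79) - 296785) = ((-83409 + (-13 + 2*(-313))) - 399242)/((-5 + 79² + 484*79) - 296785) = ((-83409 + (-13 - 626)) - 399242)/((-5 + 6241 + 38236) - 296785) = ((-83409 - 639) - 399242)/(44472 - 296785) = (-84048 - 399242)/(-252313) = -483290*(-1/252313) = 483290/252313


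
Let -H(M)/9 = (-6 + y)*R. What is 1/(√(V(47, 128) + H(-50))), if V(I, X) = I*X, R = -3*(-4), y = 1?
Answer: √1639/3278 ≈ 0.012350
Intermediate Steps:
R = 12
H(M) = 540 (H(M) = -9*(-6 + 1)*12 = -(-45)*12 = -9*(-60) = 540)
1/(√(V(47, 128) + H(-50))) = 1/(√(47*128 + 540)) = 1/(√(6016 + 540)) = 1/(√6556) = 1/(2*√1639) = √1639/3278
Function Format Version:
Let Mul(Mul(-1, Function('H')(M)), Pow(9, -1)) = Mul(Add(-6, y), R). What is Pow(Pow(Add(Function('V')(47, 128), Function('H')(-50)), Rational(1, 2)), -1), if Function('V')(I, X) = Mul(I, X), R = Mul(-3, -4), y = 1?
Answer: Mul(Rational(1, 3278), Pow(1639, Rational(1, 2))) ≈ 0.012350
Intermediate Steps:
R = 12
Function('H')(M) = 540 (Function('H')(M) = Mul(-9, Mul(Add(-6, 1), 12)) = Mul(-9, Mul(-5, 12)) = Mul(-9, -60) = 540)
Pow(Pow(Add(Function('V')(47, 128), Function('H')(-50)), Rational(1, 2)), -1) = Pow(Pow(Add(Mul(47, 128), 540), Rational(1, 2)), -1) = Pow(Pow(Add(6016, 540), Rational(1, 2)), -1) = Pow(Pow(6556, Rational(1, 2)), -1) = Pow(Mul(2, Pow(1639, Rational(1, 2))), -1) = Mul(Rational(1, 3278), Pow(1639, Rational(1, 2)))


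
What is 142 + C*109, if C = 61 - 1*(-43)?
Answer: 11478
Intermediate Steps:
C = 104 (C = 61 + 43 = 104)
142 + C*109 = 142 + 104*109 = 142 + 11336 = 11478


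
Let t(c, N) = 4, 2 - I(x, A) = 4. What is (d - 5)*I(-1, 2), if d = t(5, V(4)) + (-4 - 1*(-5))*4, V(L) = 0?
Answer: -6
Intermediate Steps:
I(x, A) = -2 (I(x, A) = 2 - 1*4 = 2 - 4 = -2)
d = 8 (d = 4 + (-4 - 1*(-5))*4 = 4 + (-4 + 5)*4 = 4 + 1*4 = 4 + 4 = 8)
(d - 5)*I(-1, 2) = (8 - 5)*(-2) = 3*(-2) = -6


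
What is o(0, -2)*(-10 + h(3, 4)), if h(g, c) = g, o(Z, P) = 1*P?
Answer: 14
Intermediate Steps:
o(Z, P) = P
o(0, -2)*(-10 + h(3, 4)) = -2*(-10 + 3) = -2*(-7) = 14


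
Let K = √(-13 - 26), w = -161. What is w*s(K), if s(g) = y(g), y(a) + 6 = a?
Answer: 966 - 161*I*√39 ≈ 966.0 - 1005.4*I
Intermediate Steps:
y(a) = -6 + a
K = I*√39 (K = √(-39) = I*√39 ≈ 6.245*I)
s(g) = -6 + g
w*s(K) = -161*(-6 + I*√39) = 966 - 161*I*√39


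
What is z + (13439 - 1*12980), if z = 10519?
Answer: 10978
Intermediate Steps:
z + (13439 - 1*12980) = 10519 + (13439 - 1*12980) = 10519 + (13439 - 12980) = 10519 + 459 = 10978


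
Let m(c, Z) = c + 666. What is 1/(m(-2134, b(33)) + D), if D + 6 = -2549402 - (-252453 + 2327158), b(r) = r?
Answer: -1/4625581 ≈ -2.1619e-7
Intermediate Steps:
m(c, Z) = 666 + c
D = -4624113 (D = -6 + (-2549402 - (-252453 + 2327158)) = -6 + (-2549402 - 1*2074705) = -6 + (-2549402 - 2074705) = -6 - 4624107 = -4624113)
1/(m(-2134, b(33)) + D) = 1/((666 - 2134) - 4624113) = 1/(-1468 - 4624113) = 1/(-4625581) = -1/4625581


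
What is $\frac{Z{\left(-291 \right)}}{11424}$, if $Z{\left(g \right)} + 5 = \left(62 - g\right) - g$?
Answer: $\frac{213}{3808} \approx 0.055935$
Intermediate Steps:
$Z{\left(g \right)} = 57 - 2 g$ ($Z{\left(g \right)} = -5 - \left(-62 + 2 g\right) = 57 - 2 g$)
$\frac{Z{\left(-291 \right)}}{11424} = \frac{57 - -582}{11424} = \left(57 + 582\right) \frac{1}{11424} = 639 \cdot \frac{1}{11424} = \frac{213}{3808}$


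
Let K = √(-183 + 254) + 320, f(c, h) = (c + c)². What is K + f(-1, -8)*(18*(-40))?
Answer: -2560 + √71 ≈ -2551.6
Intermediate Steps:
f(c, h) = 4*c² (f(c, h) = (2*c)² = 4*c²)
K = 320 + √71 (K = √71 + 320 = 320 + √71 ≈ 328.43)
K + f(-1, -8)*(18*(-40)) = (320 + √71) + (4*(-1)²)*(18*(-40)) = (320 + √71) + (4*1)*(-720) = (320 + √71) + 4*(-720) = (320 + √71) - 2880 = -2560 + √71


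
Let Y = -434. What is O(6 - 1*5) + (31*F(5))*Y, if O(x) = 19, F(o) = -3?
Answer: 40381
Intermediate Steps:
O(6 - 1*5) + (31*F(5))*Y = 19 + (31*(-3))*(-434) = 19 - 93*(-434) = 19 + 40362 = 40381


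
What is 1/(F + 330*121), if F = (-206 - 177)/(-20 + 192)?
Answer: 172/6867577 ≈ 2.5045e-5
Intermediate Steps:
F = -383/172 ≈ -2.2267
1/(F + 330*121) = 1/(-383/172 + 330*121) = 1/(-383/172 + 39930) = 1/(6867577/172) = 172/6867577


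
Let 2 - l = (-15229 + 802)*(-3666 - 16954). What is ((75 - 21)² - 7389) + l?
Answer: -297489211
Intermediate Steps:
l = -297484738 (l = 2 - (-15229 + 802)*(-3666 - 16954) = 2 - (-14427)*(-20620) = 2 - 1*297484740 = 2 - 297484740 = -297484738)
((75 - 21)² - 7389) + l = ((75 - 21)² - 7389) - 297484738 = (54² - 7389) - 297484738 = (2916 - 7389) - 297484738 = -4473 - 297484738 = -297489211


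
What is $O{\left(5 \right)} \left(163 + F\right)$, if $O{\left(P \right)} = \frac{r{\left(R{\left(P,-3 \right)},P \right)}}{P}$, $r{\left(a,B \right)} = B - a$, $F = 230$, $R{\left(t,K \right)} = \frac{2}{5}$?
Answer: $\frac{9039}{25} \approx 361.56$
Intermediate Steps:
$R{\left(t,K \right)} = \frac{2}{5}$ ($R{\left(t,K \right)} = 2 \cdot \frac{1}{5} = \frac{2}{5}$)
$O{\left(P \right)} = \frac{- \frac{2}{5} + P}{P}$ ($O{\left(P \right)} = \frac{P - \frac{2}{5}}{P} = \frac{- \frac{2}{5} + P}{P}$)
$O{\left(5 \right)} \left(163 + F\right) = \frac{- \frac{2}{5} + 5}{5} \left(163 + 230\right) = \frac{1}{5} \cdot \frac{23}{5} \cdot 393 = \frac{23}{25} \cdot 393 = \frac{9039}{25}$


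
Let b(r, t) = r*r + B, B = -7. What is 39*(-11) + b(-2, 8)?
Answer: -432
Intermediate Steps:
b(r, t) = -7 + r**2 (b(r, t) = r*r - 7 = r**2 - 7 = -7 + r**2)
39*(-11) + b(-2, 8) = 39*(-11) + (-7 + (-2)**2) = -429 + (-7 + 4) = -429 - 3 = -432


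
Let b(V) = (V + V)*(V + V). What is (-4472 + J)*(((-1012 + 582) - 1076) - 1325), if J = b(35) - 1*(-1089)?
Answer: -4294627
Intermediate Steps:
b(V) = 4*V² (b(V) = (2*V)*(2*V) = 4*V²)
J = 5989 (J = 4*35² - 1*(-1089) = 4*1225 + 1089 = 4900 + 1089 = 5989)
(-4472 + J)*(((-1012 + 582) - 1076) - 1325) = (-4472 + 5989)*(((-1012 + 582) - 1076) - 1325) = 1517*((-430 - 1076) - 1325) = 1517*(-1506 - 1325) = 1517*(-2831) = -4294627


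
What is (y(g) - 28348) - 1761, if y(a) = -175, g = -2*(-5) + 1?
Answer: -30284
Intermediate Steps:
g = 11 (g = 10 + 1 = 11)
(y(g) - 28348) - 1761 = (-175 - 28348) - 1761 = -28523 - 1761 = -30284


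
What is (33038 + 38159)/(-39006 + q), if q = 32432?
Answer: -71197/6574 ≈ -10.830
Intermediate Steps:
(33038 + 38159)/(-39006 + q) = (33038 + 38159)/(-39006 + 32432) = 71197/(-6574) = 71197*(-1/6574) = -71197/6574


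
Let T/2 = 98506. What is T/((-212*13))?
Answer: -49253/689 ≈ -71.485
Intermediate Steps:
T = 197012 (T = 2*98506 = 197012)
T/((-212*13)) = 197012/((-212*13)) = 197012/(-2756) = 197012*(-1/2756) = -49253/689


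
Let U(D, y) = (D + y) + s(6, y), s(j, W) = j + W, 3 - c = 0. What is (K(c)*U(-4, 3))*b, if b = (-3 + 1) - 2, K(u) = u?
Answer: -96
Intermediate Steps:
c = 3 (c = 3 - 1*0 = 3 + 0 = 3)
s(j, W) = W + j
b = -4 (b = -2 - 2 = -4)
U(D, y) = 6 + D + 2*y (U(D, y) = (D + y) + (y + 6) = (D + y) + (6 + y) = 6 + D + 2*y)
(K(c)*U(-4, 3))*b = (3*(6 - 4 + 2*3))*(-4) = (3*(6 - 4 + 6))*(-4) = (3*8)*(-4) = 24*(-4) = -96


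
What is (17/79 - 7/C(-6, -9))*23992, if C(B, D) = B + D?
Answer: 19385536/1185 ≈ 16359.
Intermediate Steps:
(17/79 - 7/C(-6, -9))*23992 = (17/79 - 7/(-6 - 9))*23992 = (17*(1/79) - 7/(-15))*23992 = (17/79 - 7*(-1/15))*23992 = (17/79 + 7/15)*23992 = (808/1185)*23992 = 19385536/1185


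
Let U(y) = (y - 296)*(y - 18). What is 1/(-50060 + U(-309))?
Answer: 1/147775 ≈ 6.7670e-6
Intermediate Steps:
U(y) = (-296 + y)*(-18 + y)
1/(-50060 + U(-309)) = 1/(-50060 + (5328 + (-309)² - 314*(-309))) = 1/(-50060 + (5328 + 95481 + 97026)) = 1/(-50060 + 197835) = 1/147775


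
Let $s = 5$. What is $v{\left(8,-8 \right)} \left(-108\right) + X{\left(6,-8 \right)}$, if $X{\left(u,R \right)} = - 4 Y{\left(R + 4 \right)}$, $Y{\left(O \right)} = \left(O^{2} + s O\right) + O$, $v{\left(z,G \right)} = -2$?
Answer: $248$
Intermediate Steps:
$Y{\left(O \right)} = O^{2} + 6 O$ ($Y{\left(O \right)} = \left(O^{2} + 5 O\right) + O = O^{2} + 6 O$)
$X{\left(u,R \right)} = - 4 \left(4 + R\right) \left(10 + R\right)$ ($X{\left(u,R \right)} = - 4 \left(R + 4\right) \left(6 + \left(R + 4\right)\right) = - 4 \left(4 + R\right) \left(6 + \left(4 + R\right)\right) = - 4 \left(4 + R\right) \left(10 + R\right)$)
$v{\left(8,-8 \right)} \left(-108\right) + X{\left(6,-8 \right)} = \left(-2\right) \left(-108\right) - 4 \left(4 - 8\right) \left(10 - 8\right) = 216 - \left(-16\right) 2 = 216 + 32 = 248$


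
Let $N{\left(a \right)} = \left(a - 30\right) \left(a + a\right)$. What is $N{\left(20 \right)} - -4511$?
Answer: $4111$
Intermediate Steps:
$N{\left(a \right)} = 2 a \left(-30 + a\right)$ ($N{\left(a \right)} = \left(-30 + a\right) 2 a = 2 a \left(-30 + a\right)$)
$N{\left(20 \right)} - -4511 = 2 \cdot 20 \left(-30 + 20\right) - -4511 = 2 \cdot 20 \left(-10\right) + 4511 = -400 + 4511 = 4111$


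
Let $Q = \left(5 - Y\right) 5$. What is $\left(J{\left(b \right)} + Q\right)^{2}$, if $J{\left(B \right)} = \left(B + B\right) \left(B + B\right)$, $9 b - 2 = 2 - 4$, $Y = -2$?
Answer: $1225$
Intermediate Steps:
$b = 0$ ($b = \frac{2}{9} + \frac{2 - 4}{9} = \frac{2}{9} + \frac{1}{9} \left(-2\right) = \frac{2}{9} - \frac{2}{9} = 0$)
$Q = 35$ ($Q = \left(5 - -2\right) 5 = \left(5 + 2\right) 5 = 7 \cdot 5 = 35$)
$J{\left(B \right)} = 4 B^{2}$ ($J{\left(B \right)} = 2 B 2 B = 4 B^{2}$)
$\left(J{\left(b \right)} + Q\right)^{2} = \left(4 \cdot 0^{2} + 35\right)^{2} = \left(4 \cdot 0 + 35\right)^{2} = \left(0 + 35\right)^{2} = 35^{2} = 1225$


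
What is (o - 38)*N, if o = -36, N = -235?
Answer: 17390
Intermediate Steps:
(o - 38)*N = (-36 - 38)*(-235) = -74*(-235) = 17390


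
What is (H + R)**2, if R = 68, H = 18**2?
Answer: 153664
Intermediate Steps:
H = 324
(H + R)**2 = (324 + 68)**2 = 392**2 = 153664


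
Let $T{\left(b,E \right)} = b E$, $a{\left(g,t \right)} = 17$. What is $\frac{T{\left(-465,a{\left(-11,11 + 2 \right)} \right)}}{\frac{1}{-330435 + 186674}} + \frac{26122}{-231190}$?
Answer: $\frac{131365707331414}{115595} \approx 1.1364 \cdot 10^{9}$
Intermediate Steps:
$T{\left(b,E \right)} = E b$
$\frac{T{\left(-465,a{\left(-11,11 + 2 \right)} \right)}}{\frac{1}{-330435 + 186674}} + \frac{26122}{-231190} = \frac{17 \left(-465\right)}{\frac{1}{-330435 + 186674}} + \frac{26122}{-231190} = - \frac{7905}{\frac{1}{-143761}} + 26122 \left(- \frac{1}{231190}\right) = - \frac{7905}{- \frac{1}{143761}} - \frac{13061}{115595} = \left(-7905\right) \left(-143761\right) - \frac{13061}{115595} = 1136430705 - \frac{13061}{115595} = \frac{131365707331414}{115595}$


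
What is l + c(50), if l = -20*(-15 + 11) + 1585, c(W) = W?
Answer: 1715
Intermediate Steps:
l = 1665 (l = -20*(-4) + 1585 = 80 + 1585 = 1665)
l + c(50) = 1665 + 50 = 1715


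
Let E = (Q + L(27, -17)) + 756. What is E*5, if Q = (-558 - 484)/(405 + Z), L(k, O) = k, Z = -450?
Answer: 36277/9 ≈ 4030.8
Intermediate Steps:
Q = 1042/45 (Q = (-558 - 484)/(405 - 450) = -1042/(-45) = -1042*(-1/45) = 1042/45 ≈ 23.156)
E = 36277/45 (E = (1042/45 + 27) + 756 = 2257/45 + 756 = 36277/45 ≈ 806.16)
E*5 = (36277/45)*5 = 36277/9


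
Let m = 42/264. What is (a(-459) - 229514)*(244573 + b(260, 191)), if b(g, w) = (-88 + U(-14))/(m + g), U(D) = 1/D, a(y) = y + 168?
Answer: -4503571956185755/80129 ≈ -5.6204e+10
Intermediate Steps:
a(y) = 168 + y
m = 7/44 (m = 42*(1/264) = 7/44 ≈ 0.15909)
b(g, w) = -1233/(14*(7/44 + g)) (b(g, w) = (-88 + 1/(-14))/(7/44 + g) = (-88 - 1/14)/(7/44 + g) = -1233/(14*(7/44 + g)))
(a(-459) - 229514)*(244573 + b(260, 191)) = ((168 - 459) - 229514)*(244573 - 27126/(49 + 308*260)) = (-291 - 229514)*(244573 - 27126/(49 + 80080)) = -229805*(244573 - 27126/80129) = -229805*19597362791/80129 = -4503571956185755/80129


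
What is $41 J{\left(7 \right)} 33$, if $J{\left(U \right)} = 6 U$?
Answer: $56826$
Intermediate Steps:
$41 J{\left(7 \right)} 33 = 41 \cdot 6 \cdot 7 \cdot 33 = 41 \cdot 42 \cdot 33 = 1722 \cdot 33 = 56826$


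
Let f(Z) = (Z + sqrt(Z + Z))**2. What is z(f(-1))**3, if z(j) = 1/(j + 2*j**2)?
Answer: -I/(135*I + 3618*sqrt(2)) ≈ -5.1531e-6 - 0.00019531*I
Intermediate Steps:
f(Z) = (Z + sqrt(2)*sqrt(Z))**2 (f(Z) = (Z + sqrt(2*Z))**2 = (Z + sqrt(2)*sqrt(Z))**2)
z(f(-1))**3 = (1/(((-1 + sqrt(2)*sqrt(-1))**2)*(1 + 2*(-1 + sqrt(2)*sqrt(-1))**2)))**3 = (1/(((-1 + sqrt(2)*I)**2)*(1 + 2*(-1 + sqrt(2)*I)**2)))**3 = (1/(((-1 + I*sqrt(2))**2)*(1 + 2*(-1 + I*sqrt(2))**2)))**3 = (1/((-1 + I*sqrt(2))**2*(1 + 2*(-1 + I*sqrt(2))**2)))**3 = (1/((1 + 2*(-1 + I*sqrt(2))**2)*(-1 + I*sqrt(2))**2))**3 = 1/((1 + 2*(-1 + I*sqrt(2))**2)**3*(-1 + I*sqrt(2))**6)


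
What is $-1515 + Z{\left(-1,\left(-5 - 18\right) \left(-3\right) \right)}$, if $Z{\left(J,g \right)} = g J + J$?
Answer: $-1585$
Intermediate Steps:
$Z{\left(J,g \right)} = J + J g$ ($Z{\left(J,g \right)} = J g + J = J + J g$)
$-1515 + Z{\left(-1,\left(-5 - 18\right) \left(-3\right) \right)} = -1515 - \left(1 + \left(-5 - 18\right) \left(-3\right)\right) = -1515 - \left(1 - -69\right) = -1515 - \left(1 + 69\right) = -1515 - 70 = -1585$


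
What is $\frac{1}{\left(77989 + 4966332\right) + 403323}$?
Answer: $\frac{1}{5447644} \approx 1.8357 \cdot 10^{-7}$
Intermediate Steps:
$\frac{1}{\left(77989 + 4966332\right) + 403323} = \frac{1}{5044321 + 403323} = \frac{1}{5447644}$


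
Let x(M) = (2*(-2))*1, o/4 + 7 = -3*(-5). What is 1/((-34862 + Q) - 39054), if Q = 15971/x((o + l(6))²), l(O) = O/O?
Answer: -4/311635 ≈ -1.2836e-5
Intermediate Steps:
l(O) = 1
o = 32 (o = -28 + 4*(-3*(-5)) = -28 + 4*15 = -28 + 60 = 32)
x(M) = -4 (x(M) = -4*1 = -4)
Q = -15971/4 (Q = 15971/(-4) = 15971*(-¼) = -15971/4 ≈ -3992.8)
1/((-34862 + Q) - 39054) = 1/((-34862 - 15971/4) - 39054) = 1/(-155419/4 - 39054) = 1/(-311635/4) = -4/311635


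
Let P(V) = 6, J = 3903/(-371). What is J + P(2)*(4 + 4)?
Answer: 13905/371 ≈ 37.480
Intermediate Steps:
J = -3903/371 (J = 3903*(-1/371) = -3903/371 ≈ -10.520)
J + P(2)*(4 + 4) = -3903/371 + 6*(4 + 4) = -3903/371 + 6*8 = -3903/371 + 48 = 13905/371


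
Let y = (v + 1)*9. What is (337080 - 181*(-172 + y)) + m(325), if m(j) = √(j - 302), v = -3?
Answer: 371470 + √23 ≈ 3.7148e+5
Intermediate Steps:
y = -18 (y = (-3 + 1)*9 = -2*9 = -18)
m(j) = √(-302 + j)
(337080 - 181*(-172 + y)) + m(325) = (337080 - 181*(-172 - 18)) + √(-302 + 325) = (337080 - 181*(-190)) + √23 = (337080 + 34390) + √23 = 371470 + √23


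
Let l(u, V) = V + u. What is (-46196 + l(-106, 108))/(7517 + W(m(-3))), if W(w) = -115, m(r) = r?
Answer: -23097/3701 ≈ -6.2407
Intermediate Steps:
(-46196 + l(-106, 108))/(7517 + W(m(-3))) = (-46196 + (108 - 106))/(7517 - 115) = (-46196 + 2)/7402 = -46194*1/7402 = -23097/3701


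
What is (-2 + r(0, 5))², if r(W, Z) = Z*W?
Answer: 4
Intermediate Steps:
r(W, Z) = W*Z
(-2 + r(0, 5))² = (-2 + 0*5)² = (-2 + 0)² = (-2)² = 4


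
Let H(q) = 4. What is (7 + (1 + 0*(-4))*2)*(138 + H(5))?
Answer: 1278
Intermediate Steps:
(7 + (1 + 0*(-4))*2)*(138 + H(5)) = (7 + (1 + 0*(-4))*2)*(138 + 4) = (7 + (1 + 0)*2)*142 = (7 + 1*2)*142 = (7 + 2)*142 = 9*142 = 1278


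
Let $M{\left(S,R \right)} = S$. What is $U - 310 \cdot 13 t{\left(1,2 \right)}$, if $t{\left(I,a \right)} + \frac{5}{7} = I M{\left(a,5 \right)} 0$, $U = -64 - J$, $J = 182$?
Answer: $\frac{18428}{7} \approx 2632.6$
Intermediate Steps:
$U = -246$ ($U = -64 - 182 = -246$)
$t{\left(I,a \right)} = - \frac{5}{7}$ ($t{\left(I,a \right)} = - \frac{5}{7} + I a 0 = - \frac{5}{7} + 0 = - \frac{5}{7}$)
$U - 310 \cdot 13 t{\left(1,2 \right)} = -246 - 310 \cdot 13 \left(- \frac{5}{7}\right) = -246 - - \frac{20150}{7} = -246 + \frac{20150}{7} = \frac{18428}{7}$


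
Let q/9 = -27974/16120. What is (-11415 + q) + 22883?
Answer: 92306197/8060 ≈ 11452.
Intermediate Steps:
q = -125883/8060 (q = 9*(-27974/16120) = 9*(-27974*1/16120) = 9*(-13987/8060) = -125883/8060 ≈ -15.618)
(-11415 + q) + 22883 = (-11415 - 125883/8060) + 22883 = -92130783/8060 + 22883 = 92306197/8060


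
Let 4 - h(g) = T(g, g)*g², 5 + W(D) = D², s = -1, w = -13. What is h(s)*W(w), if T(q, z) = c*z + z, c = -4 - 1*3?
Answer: -328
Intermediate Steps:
c = -7 (c = -4 - 3 = -7)
T(q, z) = -6*z (T(q, z) = -7*z + z = -6*z)
W(D) = -5 + D²
h(g) = 4 + 6*g³ (h(g) = 4 - (-6*g)*g² = 4 - (-6)*g³ = 4 + 6*g³)
h(s)*W(w) = (4 + 6*(-1)³)*(-5 + (-13)²) = (4 + 6*(-1))*(-5 + 169) = (4 - 6)*164 = -2*164 = -328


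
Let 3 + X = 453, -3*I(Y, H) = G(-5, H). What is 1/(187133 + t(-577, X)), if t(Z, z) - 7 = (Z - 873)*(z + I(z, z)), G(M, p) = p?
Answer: -1/247860 ≈ -4.0345e-6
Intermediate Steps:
I(Y, H) = -H/3
X = 450 (X = -3 + 453 = 450)
t(Z, z) = 7 + 2*z*(-873 + Z)/3 (t(Z, z) = 7 + (Z - 873)*(z - z/3) = 7 + (-873 + Z)*(2*z/3) = 7 + 2*z*(-873 + Z)/3)
1/(187133 + t(-577, X)) = 1/(187133 + (7 - 582*450 + (⅔)*(-577)*450)) = 1/(187133 + (7 - 261900 - 173100)) = 1/(187133 - 434993) = 1/(-247860) = -1/247860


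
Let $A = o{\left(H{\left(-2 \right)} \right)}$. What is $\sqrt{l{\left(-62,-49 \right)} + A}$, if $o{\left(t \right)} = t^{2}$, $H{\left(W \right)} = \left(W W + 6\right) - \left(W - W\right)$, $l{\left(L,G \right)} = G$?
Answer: $\sqrt{51} \approx 7.1414$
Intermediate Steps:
$H{\left(W \right)} = 6 + W^{2}$ ($H{\left(W \right)} = \left(W^{2} + 6\right) - 0 = \left(6 + W^{2}\right) + 0 = 6 + W^{2}$)
$A = 100$ ($A = \left(6 + \left(-2\right)^{2}\right)^{2} = \left(6 + 4\right)^{2} = 10^{2} = 100$)
$\sqrt{l{\left(-62,-49 \right)} + A} = \sqrt{-49 + 100} = \sqrt{51}$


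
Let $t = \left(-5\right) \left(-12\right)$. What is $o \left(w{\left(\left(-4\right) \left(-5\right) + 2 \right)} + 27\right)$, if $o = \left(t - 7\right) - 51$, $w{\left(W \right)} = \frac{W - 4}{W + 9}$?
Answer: $\frac{1710}{31} \approx 55.161$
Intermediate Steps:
$t = 60$
$w{\left(W \right)} = \frac{-4 + W}{9 + W}$
$o = 2$ ($o = \left(60 - 7\right) - 51 = 53 - 51 = 2$)
$o \left(w{\left(\left(-4\right) \left(-5\right) + 2 \right)} + 27\right) = 2 \left(\frac{-4 + \left(\left(-4\right) \left(-5\right) + 2\right)}{9 + \left(\left(-4\right) \left(-5\right) + 2\right)} + 27\right) = 2 \left(\frac{-4 + \left(20 + 2\right)}{9 + \left(20 + 2\right)} + 27\right) = 2 \left(\frac{-4 + 22}{9 + 22} + 27\right) = 2 \left(\frac{1}{31} \cdot 18 + 27\right) = 2 \left(\frac{18}{31} + 27\right) = 2 \cdot \frac{855}{31} = \frac{1710}{31}$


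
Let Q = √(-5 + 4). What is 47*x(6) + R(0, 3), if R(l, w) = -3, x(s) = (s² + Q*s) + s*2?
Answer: 2253 + 282*I ≈ 2253.0 + 282.0*I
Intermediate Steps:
Q = I (Q = √(-1) = I ≈ 1.0*I)
x(s) = s² + 2*s + I*s (x(s) = (s² + I*s) + s*2 = (s² + I*s) + 2*s = s² + 2*s + I*s)
47*x(6) + R(0, 3) = 47*(6*(2 + I + 6)) - 3 = 47*(6*(8 + I)) - 3 = 47*(48 + 6*I) - 3 = (2256 + 282*I) - 3 = 2253 + 282*I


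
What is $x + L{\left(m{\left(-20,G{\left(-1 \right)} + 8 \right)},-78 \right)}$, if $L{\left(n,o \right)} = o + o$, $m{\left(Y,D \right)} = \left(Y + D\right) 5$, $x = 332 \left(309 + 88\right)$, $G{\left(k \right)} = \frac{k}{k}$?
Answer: $131648$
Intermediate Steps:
$G{\left(k \right)} = 1$
$x = 131804$ ($x = 332 \cdot 397 = 131804$)
$m{\left(Y,D \right)} = 5 D + 5 Y$ ($m{\left(Y,D \right)} = \left(D + Y\right) 5 = 5 D + 5 Y$)
$L{\left(n,o \right)} = 2 o$
$x + L{\left(m{\left(-20,G{\left(-1 \right)} + 8 \right)},-78 \right)} = 131804 + 2 \left(-78\right) = 131804 - 156 = 131648$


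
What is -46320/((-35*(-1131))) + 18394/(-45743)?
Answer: -189796150/120715777 ≈ -1.5723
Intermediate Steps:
-46320/((-35*(-1131))) + 18394/(-45743) = -46320/39585 + 18394*(-1/45743) = -46320*1/39585 - 18394/45743 = -3088/2639 - 18394/45743 = -189796150/120715777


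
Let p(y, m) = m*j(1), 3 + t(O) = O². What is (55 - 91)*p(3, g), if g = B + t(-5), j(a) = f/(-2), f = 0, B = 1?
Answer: 0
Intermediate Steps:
j(a) = 0 (j(a) = 0/(-2) = 0*(-½) = 0)
t(O) = -3 + O²
g = 23 (g = 1 + (-3 + (-5)²) = 1 + (-3 + 25) = 1 + 22 = 23)
p(y, m) = 0 (p(y, m) = m*0 = 0)
(55 - 91)*p(3, g) = (55 - 91)*0 = -36*0 = 0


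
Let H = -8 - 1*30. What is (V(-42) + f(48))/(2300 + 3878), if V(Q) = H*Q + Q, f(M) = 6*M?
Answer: 921/3089 ≈ 0.29815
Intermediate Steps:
H = -38 (H = -8 - 30 = -38)
V(Q) = -37*Q (V(Q) = -38*Q + Q = -37*Q)
(V(-42) + f(48))/(2300 + 3878) = (-37*(-42) + 6*48)/(2300 + 3878) = (1554 + 288)/6178 = 1842*(1/6178) = 921/3089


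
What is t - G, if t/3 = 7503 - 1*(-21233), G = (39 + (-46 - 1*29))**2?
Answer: 84912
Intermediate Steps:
G = 1296 (G = (39 + (-46 - 29))**2 = (39 - 75)**2 = (-36)**2 = 1296)
t = 86208 (t = 3*(7503 - 1*(-21233)) = 3*(7503 + 21233) = 3*28736 = 86208)
t - G = 86208 - 1*1296 = 86208 - 1296 = 84912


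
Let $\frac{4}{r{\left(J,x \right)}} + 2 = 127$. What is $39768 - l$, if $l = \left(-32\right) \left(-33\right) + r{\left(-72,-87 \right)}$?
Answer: $\frac{4838996}{125} \approx 38712.0$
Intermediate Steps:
$r{\left(J,x \right)} = \frac{4}{125}$ ($r{\left(J,x \right)} = \frac{4}{-2 + 127} = \frac{4}{125}$)
$l = \frac{132004}{125}$ ($l = \left(-32\right) \left(-33\right) + \frac{4}{125} = 1056 + \frac{4}{125} = \frac{132004}{125} \approx 1056.0$)
$39768 - l = 39768 - \frac{132004}{125} = \frac{4838996}{125}$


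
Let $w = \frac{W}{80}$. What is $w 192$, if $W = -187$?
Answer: $- \frac{2244}{5} \approx -448.8$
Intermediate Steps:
$w = - \frac{187}{80} \approx -2.3375$
$w 192 = \left(- \frac{187}{80}\right) 192 = - \frac{2244}{5}$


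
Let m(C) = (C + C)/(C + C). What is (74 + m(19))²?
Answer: 5625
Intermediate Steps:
m(C) = 1 (m(C) = (2*C)/((2*C)) = (2*C)*(1/(2*C)) = 1)
(74 + m(19))² = (74 + 1)² = 75² = 5625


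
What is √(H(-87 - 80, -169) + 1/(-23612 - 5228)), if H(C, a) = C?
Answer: I*√34725386010/14420 ≈ 12.923*I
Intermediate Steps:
√(H(-87 - 80, -169) + 1/(-23612 - 5228)) = √((-87 - 80) + 1/(-23612 - 5228)) = √(-167 + 1/(-28840)) = √(-167 - 1/28840) = √(-4816281/28840) = I*√34725386010/14420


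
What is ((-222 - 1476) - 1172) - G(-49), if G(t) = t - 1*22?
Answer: -2799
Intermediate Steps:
G(t) = -22 + t (G(t) = t - 22 = -22 + t)
((-222 - 1476) - 1172) - G(-49) = ((-222 - 1476) - 1172) - (-22 - 49) = (-1698 - 1172) - 1*(-71) = -2870 + 71 = -2799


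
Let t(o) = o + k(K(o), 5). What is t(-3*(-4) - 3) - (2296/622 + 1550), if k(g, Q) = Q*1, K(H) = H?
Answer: -478844/311 ≈ -1539.7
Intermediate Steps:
k(g, Q) = Q
t(o) = 5 + o (t(o) = o + 5 = 5 + o)
t(-3*(-4) - 3) - (2296/622 + 1550) = (5 + (-3*(-4) - 3)) - (2296/622 + 1550) = (5 + (12 - 3)) - (2296*(1/622) + 1550) = (5 + 9) - (1148/311 + 1550) = 14 - 1*483198/311 = 14 - 483198/311 = -478844/311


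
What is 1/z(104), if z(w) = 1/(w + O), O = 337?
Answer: 441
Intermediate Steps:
z(w) = 1/(337 + w) (z(w) = 1/(w + 337) = 1/(337 + w))
1/z(104) = 1/(1/(337 + 104)) = 1/(1/441) = 441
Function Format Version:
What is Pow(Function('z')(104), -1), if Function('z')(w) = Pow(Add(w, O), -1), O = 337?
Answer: 441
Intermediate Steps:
Function('z')(w) = Pow(Add(337, w), -1) (Function('z')(w) = Pow(Add(w, 337), -1) = Pow(Add(337, w), -1))
Pow(Function('z')(104), -1) = Pow(Pow(Add(337, 104), -1), -1) = Pow(Pow(441, -1), -1) = Pow(Rational(1, 441), -1) = 441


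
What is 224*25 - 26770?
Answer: -21170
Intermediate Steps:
224*25 - 26770 = 5600 - 26770 = -21170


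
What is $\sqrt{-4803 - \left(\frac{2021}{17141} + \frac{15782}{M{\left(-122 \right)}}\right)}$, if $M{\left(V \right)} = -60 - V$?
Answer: $\frac{i \sqrt{1428058072004345}}{531371} \approx 71.117 i$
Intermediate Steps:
$\sqrt{-4803 - \left(\frac{2021}{17141} + \frac{15782}{M{\left(-122 \right)}}\right)} = \sqrt{-4803 - \left(\frac{2021}{17141} + \frac{15782}{-60 - -122}\right)} = \sqrt{-4803 - \left(\frac{2021}{17141} + \frac{15782}{-60 + 122}\right)} = \sqrt{-4803 - \left(\frac{2021}{17141} + \frac{15782}{62}\right)} = \sqrt{-4803 - \frac{135322282}{531371}} = \sqrt{- \frac{2687497195}{531371}} = \frac{i \sqrt{1428058072004345}}{531371}$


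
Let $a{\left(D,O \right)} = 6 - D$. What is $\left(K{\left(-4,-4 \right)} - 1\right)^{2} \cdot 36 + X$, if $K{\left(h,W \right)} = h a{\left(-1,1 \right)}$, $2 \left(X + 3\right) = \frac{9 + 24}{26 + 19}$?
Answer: $\frac{908201}{30} \approx 30273.0$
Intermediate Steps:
$X = - \frac{79}{30}$ ($X = -3 + \frac{\left(9 + 24\right) \frac{1}{26 + 19}}{2} = -3 + \frac{33 \cdot \frac{1}{45}}{2} = -3 + \frac{1}{2} \cdot \frac{11}{15} = -3 + \frac{11}{30} = - \frac{79}{30} \approx -2.6333$)
$K{\left(h,W \right)} = 7 h$ ($K{\left(h,W \right)} = h \left(6 - -1\right) = h \left(6 + 1\right) = h 7 = 7 h$)
$\left(K{\left(-4,-4 \right)} - 1\right)^{2} \cdot 36 + X = \left(7 \left(-4\right) - 1\right)^{2} \cdot 36 - \frac{79}{30} = \left(-28 - 1\right)^{2} \cdot 36 - \frac{79}{30} = \left(-29\right)^{2} \cdot 36 - \frac{79}{30} = 841 \cdot 36 - \frac{79}{30} = 30276 - \frac{79}{30} = \frac{908201}{30}$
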